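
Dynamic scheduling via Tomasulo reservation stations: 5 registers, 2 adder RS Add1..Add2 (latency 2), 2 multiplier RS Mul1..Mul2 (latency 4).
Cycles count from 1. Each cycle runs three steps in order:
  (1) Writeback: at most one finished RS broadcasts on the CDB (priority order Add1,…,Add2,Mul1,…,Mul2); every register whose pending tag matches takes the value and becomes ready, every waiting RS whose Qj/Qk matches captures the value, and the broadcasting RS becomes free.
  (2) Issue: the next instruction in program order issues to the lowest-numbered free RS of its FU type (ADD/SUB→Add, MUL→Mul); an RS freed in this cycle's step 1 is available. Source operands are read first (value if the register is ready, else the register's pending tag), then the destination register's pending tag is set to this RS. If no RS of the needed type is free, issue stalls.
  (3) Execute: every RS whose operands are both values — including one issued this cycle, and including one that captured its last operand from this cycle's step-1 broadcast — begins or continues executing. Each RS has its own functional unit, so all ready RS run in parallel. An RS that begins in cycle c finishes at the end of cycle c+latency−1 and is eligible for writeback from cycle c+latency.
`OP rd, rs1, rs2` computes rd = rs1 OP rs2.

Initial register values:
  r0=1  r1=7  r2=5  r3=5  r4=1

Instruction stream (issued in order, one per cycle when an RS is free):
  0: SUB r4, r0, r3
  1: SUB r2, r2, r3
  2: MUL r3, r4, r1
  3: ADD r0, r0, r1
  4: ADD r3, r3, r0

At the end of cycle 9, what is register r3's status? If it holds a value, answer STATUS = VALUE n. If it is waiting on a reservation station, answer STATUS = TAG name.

STATUS = VALUE -20

c1: issue SUB r4<-Add1 | r0:1,r1:7,r2:5,r3:5,r4:Add1
c2: issue SUB r2<-Add2 | r0:1,r1:7,r2:Add2,r3:5,r4:Add1
c3: CDB Add1=-4; issue MUL r3<-Mul1 | r0:1,r1:7,r2:Add2,r3:Mul1,r4:-4
c4: CDB Add2=0; issue ADD r0<-Add1 | r0:Add1,r1:7,r2:0,r3:Mul1,r4:-4
c5: issue ADD r3<-Add2 | r0:Add1,r1:7,r2:0,r3:Add2,r4:-4
c6: CDB Add1=8 | r0:8,r1:7,r2:0,r3:Add2,r4:-4
c7: CDB Mul1=-28 | r0:8,r1:7,r2:0,r3:Add2,r4:-4
c8: - | r0:8,r1:7,r2:0,r3:Add2,r4:-4
c9: CDB Add2=-20 | r0:8,r1:7,r2:0,r3:-20,r4:-4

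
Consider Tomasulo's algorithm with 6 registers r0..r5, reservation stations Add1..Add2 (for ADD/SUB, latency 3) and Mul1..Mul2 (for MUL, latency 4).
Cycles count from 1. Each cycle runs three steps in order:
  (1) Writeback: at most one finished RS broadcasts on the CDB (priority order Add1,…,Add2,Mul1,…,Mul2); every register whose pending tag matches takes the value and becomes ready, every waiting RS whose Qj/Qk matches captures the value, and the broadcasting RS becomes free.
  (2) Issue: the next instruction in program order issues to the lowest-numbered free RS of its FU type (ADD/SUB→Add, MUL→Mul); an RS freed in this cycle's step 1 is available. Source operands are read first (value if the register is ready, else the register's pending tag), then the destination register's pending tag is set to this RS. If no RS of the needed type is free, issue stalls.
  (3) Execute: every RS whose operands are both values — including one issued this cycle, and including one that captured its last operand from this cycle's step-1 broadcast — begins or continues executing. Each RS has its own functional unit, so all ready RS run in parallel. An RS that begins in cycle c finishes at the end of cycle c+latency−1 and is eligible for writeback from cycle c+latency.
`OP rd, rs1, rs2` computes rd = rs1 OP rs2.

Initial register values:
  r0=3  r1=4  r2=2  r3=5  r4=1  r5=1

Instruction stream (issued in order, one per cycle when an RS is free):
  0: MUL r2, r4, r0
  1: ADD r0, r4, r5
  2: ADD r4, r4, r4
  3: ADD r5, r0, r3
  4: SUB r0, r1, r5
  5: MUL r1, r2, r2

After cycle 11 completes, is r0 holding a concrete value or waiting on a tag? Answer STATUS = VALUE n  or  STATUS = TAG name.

  c1: issue MUL r2<-Mul1  regs: r0:3,r1:4,r2:Mul1,r3:5,r4:1,r5:1
  c2: issue ADD r0<-Add1  regs: r0:Add1,r1:4,r2:Mul1,r3:5,r4:1,r5:1
  c3: issue ADD r4<-Add2  regs: r0:Add1,r1:4,r2:Mul1,r3:5,r4:Add2,r5:1
  c4: stall  regs: r0:Add1,r1:4,r2:Mul1,r3:5,r4:Add2,r5:1
  c5: CDB Add1=2; issue ADD r5<-Add1  regs: r0:2,r1:4,r2:Mul1,r3:5,r4:Add2,r5:Add1
  c6: CDB Add2=2; issue SUB r0<-Add2  regs: r0:Add2,r1:4,r2:Mul1,r3:5,r4:2,r5:Add1
  c7: CDB Mul1=3; issue MUL r1<-Mul1  regs: r0:Add2,r1:Mul1,r2:3,r3:5,r4:2,r5:Add1
  c8: CDB Add1=7  regs: r0:Add2,r1:Mul1,r2:3,r3:5,r4:2,r5:7
  c9: -  regs: r0:Add2,r1:Mul1,r2:3,r3:5,r4:2,r5:7
  c10: -  regs: r0:Add2,r1:Mul1,r2:3,r3:5,r4:2,r5:7
  c11: CDB Add2=-3  regs: r0:-3,r1:Mul1,r2:3,r3:5,r4:2,r5:7

STATUS = VALUE -3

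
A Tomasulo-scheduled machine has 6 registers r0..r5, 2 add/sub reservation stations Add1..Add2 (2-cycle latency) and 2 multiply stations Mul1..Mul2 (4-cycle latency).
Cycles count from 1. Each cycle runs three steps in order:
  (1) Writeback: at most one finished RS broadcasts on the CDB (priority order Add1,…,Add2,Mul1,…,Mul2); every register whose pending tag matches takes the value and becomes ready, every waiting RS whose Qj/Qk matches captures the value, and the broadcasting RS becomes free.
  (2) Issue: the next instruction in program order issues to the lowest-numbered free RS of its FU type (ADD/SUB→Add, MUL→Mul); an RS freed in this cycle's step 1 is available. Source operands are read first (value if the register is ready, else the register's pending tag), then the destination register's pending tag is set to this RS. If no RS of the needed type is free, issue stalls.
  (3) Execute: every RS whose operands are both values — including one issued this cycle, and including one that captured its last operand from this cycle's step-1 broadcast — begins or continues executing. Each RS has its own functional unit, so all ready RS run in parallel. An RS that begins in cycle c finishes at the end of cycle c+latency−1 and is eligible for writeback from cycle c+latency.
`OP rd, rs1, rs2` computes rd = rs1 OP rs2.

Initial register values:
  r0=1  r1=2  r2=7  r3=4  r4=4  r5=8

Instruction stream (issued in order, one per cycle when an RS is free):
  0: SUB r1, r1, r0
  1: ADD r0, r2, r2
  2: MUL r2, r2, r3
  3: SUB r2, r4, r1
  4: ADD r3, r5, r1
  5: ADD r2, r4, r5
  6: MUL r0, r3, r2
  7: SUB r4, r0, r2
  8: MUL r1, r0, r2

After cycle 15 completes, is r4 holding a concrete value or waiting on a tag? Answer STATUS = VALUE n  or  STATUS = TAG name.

c1: issue SUB r1<-Add1 | r0:1,r1:Add1,r2:7,r3:4,r4:4,r5:8
c2: issue ADD r0<-Add2 | r0:Add2,r1:Add1,r2:7,r3:4,r4:4,r5:8
c3: CDB Add1=1; issue MUL r2<-Mul1 | r0:Add2,r1:1,r2:Mul1,r3:4,r4:4,r5:8
c4: CDB Add2=14; issue SUB r2<-Add1 | r0:14,r1:1,r2:Add1,r3:4,r4:4,r5:8
c5: issue ADD r3<-Add2 | r0:14,r1:1,r2:Add1,r3:Add2,r4:4,r5:8
c6: CDB Add1=3; issue ADD r2<-Add1 | r0:14,r1:1,r2:Add1,r3:Add2,r4:4,r5:8
c7: CDB Add2=9; issue MUL r0<-Mul2 | r0:Mul2,r1:1,r2:Add1,r3:9,r4:4,r5:8
c8: CDB Add1=12; issue SUB r4<-Add1 | r0:Mul2,r1:1,r2:12,r3:9,r4:Add1,r5:8
c9: CDB Mul1=28; issue MUL r1<-Mul1 | r0:Mul2,r1:Mul1,r2:12,r3:9,r4:Add1,r5:8
c10: - | r0:Mul2,r1:Mul1,r2:12,r3:9,r4:Add1,r5:8
c11: - | r0:Mul2,r1:Mul1,r2:12,r3:9,r4:Add1,r5:8
c12: CDB Mul2=108 | r0:108,r1:Mul1,r2:12,r3:9,r4:Add1,r5:8
c13: - | r0:108,r1:Mul1,r2:12,r3:9,r4:Add1,r5:8
c14: CDB Add1=96 | r0:108,r1:Mul1,r2:12,r3:9,r4:96,r5:8
c15: - | r0:108,r1:Mul1,r2:12,r3:9,r4:96,r5:8

STATUS = VALUE 96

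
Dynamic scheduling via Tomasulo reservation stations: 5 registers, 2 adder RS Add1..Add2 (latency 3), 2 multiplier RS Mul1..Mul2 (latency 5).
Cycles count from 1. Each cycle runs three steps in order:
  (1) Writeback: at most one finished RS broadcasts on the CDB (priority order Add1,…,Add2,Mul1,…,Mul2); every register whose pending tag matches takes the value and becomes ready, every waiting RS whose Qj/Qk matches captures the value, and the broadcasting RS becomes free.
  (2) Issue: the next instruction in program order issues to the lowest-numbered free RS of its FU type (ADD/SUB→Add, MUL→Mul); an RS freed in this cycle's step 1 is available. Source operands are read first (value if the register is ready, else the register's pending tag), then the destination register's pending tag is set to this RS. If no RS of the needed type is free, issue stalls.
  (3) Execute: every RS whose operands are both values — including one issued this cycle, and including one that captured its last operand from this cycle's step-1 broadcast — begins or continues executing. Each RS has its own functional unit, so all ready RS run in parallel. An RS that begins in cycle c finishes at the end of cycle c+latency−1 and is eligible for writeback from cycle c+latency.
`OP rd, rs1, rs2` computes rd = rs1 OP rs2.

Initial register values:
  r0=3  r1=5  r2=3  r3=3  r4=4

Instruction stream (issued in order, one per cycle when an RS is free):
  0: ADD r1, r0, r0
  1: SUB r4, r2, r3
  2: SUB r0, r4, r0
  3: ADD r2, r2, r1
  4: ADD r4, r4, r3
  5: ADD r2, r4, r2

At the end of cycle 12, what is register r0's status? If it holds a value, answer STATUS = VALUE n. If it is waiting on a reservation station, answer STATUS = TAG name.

  c1: issue ADD r1<-Add1  regs: r0:3,r1:Add1,r2:3,r3:3,r4:4
  c2: issue SUB r4<-Add2  regs: r0:3,r1:Add1,r2:3,r3:3,r4:Add2
  c3: stall  regs: r0:3,r1:Add1,r2:3,r3:3,r4:Add2
  c4: CDB Add1=6; issue SUB r0<-Add1  regs: r0:Add1,r1:6,r2:3,r3:3,r4:Add2
  c5: CDB Add2=0; issue ADD r2<-Add2  regs: r0:Add1,r1:6,r2:Add2,r3:3,r4:0
  c6: stall  regs: r0:Add1,r1:6,r2:Add2,r3:3,r4:0
  c7: stall  regs: r0:Add1,r1:6,r2:Add2,r3:3,r4:0
  c8: CDB Add1=-3; issue ADD r4<-Add1  regs: r0:-3,r1:6,r2:Add2,r3:3,r4:Add1
  c9: CDB Add2=9; issue ADD r2<-Add2  regs: r0:-3,r1:6,r2:Add2,r3:3,r4:Add1
  c10: -  regs: r0:-3,r1:6,r2:Add2,r3:3,r4:Add1
  c11: CDB Add1=3  regs: r0:-3,r1:6,r2:Add2,r3:3,r4:3
  c12: -  regs: r0:-3,r1:6,r2:Add2,r3:3,r4:3

STATUS = VALUE -3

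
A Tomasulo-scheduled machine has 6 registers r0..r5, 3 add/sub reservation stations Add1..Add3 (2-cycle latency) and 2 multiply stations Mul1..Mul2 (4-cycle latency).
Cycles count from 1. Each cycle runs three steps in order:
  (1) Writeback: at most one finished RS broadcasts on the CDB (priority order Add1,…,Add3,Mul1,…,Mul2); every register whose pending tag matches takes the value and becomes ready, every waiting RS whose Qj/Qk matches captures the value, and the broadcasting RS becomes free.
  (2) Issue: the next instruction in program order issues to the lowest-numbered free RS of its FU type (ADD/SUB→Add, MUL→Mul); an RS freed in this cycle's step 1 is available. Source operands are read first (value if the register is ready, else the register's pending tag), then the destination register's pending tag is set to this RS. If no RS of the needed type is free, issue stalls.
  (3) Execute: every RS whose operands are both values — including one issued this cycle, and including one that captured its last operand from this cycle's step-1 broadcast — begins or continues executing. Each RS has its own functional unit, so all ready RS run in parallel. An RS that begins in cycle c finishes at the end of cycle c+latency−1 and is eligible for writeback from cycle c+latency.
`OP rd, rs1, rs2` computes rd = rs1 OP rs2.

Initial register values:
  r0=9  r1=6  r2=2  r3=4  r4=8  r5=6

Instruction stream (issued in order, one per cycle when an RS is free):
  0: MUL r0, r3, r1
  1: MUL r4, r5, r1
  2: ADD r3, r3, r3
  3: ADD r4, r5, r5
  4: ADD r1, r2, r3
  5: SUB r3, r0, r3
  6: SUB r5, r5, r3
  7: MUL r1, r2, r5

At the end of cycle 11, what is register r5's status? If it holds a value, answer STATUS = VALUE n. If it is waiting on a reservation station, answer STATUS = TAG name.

STATUS = TAG Add1

c1: issue MUL r0<-Mul1 | r0:Mul1,r1:6,r2:2,r3:4,r4:8,r5:6
c2: issue MUL r4<-Mul2 | r0:Mul1,r1:6,r2:2,r3:4,r4:Mul2,r5:6
c3: issue ADD r3<-Add1 | r0:Mul1,r1:6,r2:2,r3:Add1,r4:Mul2,r5:6
c4: issue ADD r4<-Add2 | r0:Mul1,r1:6,r2:2,r3:Add1,r4:Add2,r5:6
c5: CDB Add1=8; issue ADD r1<-Add1 | r0:Mul1,r1:Add1,r2:2,r3:8,r4:Add2,r5:6
c6: CDB Add2=12; issue SUB r3<-Add2 | r0:Mul1,r1:Add1,r2:2,r3:Add2,r4:12,r5:6
c7: CDB Add1=10; issue SUB r5<-Add1 | r0:Mul1,r1:10,r2:2,r3:Add2,r4:12,r5:Add1
c8: CDB Mul1=24; issue MUL r1<-Mul1 | r0:24,r1:Mul1,r2:2,r3:Add2,r4:12,r5:Add1
c9: CDB Mul2=36 | r0:24,r1:Mul1,r2:2,r3:Add2,r4:12,r5:Add1
c10: CDB Add2=16 | r0:24,r1:Mul1,r2:2,r3:16,r4:12,r5:Add1
c11: - | r0:24,r1:Mul1,r2:2,r3:16,r4:12,r5:Add1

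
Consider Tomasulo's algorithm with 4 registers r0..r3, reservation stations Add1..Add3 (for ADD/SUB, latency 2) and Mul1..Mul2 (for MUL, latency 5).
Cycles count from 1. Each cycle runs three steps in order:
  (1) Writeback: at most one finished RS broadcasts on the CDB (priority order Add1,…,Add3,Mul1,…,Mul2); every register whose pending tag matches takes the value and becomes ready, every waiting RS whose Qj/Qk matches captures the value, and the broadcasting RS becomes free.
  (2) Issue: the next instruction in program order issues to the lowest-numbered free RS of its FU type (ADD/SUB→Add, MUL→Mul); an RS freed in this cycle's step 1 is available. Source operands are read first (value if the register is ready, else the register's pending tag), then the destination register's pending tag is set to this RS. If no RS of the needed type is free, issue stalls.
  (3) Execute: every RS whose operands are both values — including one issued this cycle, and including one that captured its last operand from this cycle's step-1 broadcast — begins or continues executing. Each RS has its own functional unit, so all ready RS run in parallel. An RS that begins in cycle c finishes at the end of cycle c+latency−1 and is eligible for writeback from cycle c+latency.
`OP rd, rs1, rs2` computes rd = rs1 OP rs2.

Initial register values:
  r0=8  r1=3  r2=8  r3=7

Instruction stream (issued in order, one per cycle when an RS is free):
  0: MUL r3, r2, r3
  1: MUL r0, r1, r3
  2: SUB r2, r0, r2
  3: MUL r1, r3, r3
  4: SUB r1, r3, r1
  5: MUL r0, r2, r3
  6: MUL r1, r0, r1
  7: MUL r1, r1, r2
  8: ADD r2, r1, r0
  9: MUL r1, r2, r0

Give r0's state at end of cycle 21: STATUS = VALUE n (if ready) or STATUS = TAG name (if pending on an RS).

  c1: issue MUL r3<-Mul1  regs: r0:8,r1:3,r2:8,r3:Mul1
  c2: issue MUL r0<-Mul2  regs: r0:Mul2,r1:3,r2:8,r3:Mul1
  c3: issue SUB r2<-Add1  regs: r0:Mul2,r1:3,r2:Add1,r3:Mul1
  c4: stall  regs: r0:Mul2,r1:3,r2:Add1,r3:Mul1
  c5: stall  regs: r0:Mul2,r1:3,r2:Add1,r3:Mul1
  c6: CDB Mul1=56; issue MUL r1<-Mul1  regs: r0:Mul2,r1:Mul1,r2:Add1,r3:56
  c7: issue SUB r1<-Add2  regs: r0:Mul2,r1:Add2,r2:Add1,r3:56
  c8: stall  regs: r0:Mul2,r1:Add2,r2:Add1,r3:56
  c9: stall  regs: r0:Mul2,r1:Add2,r2:Add1,r3:56
  c10: stall  regs: r0:Mul2,r1:Add2,r2:Add1,r3:56
  c11: CDB Mul1=3136; issue MUL r0<-Mul1  regs: r0:Mul1,r1:Add2,r2:Add1,r3:56
  c12: CDB Mul2=168; issue MUL r1<-Mul2  regs: r0:Mul1,r1:Mul2,r2:Add1,r3:56
  c13: CDB Add2=-3080; stall  regs: r0:Mul1,r1:Mul2,r2:Add1,r3:56
  c14: CDB Add1=160; stall  regs: r0:Mul1,r1:Mul2,r2:160,r3:56
  c15: stall  regs: r0:Mul1,r1:Mul2,r2:160,r3:56
  c16: stall  regs: r0:Mul1,r1:Mul2,r2:160,r3:56
  c17: stall  regs: r0:Mul1,r1:Mul2,r2:160,r3:56
  c18: stall  regs: r0:Mul1,r1:Mul2,r2:160,r3:56
  c19: CDB Mul1=8960; issue MUL r1<-Mul1  regs: r0:8960,r1:Mul1,r2:160,r3:56
  c20: issue ADD r2<-Add1  regs: r0:8960,r1:Mul1,r2:Add1,r3:56
  c21: stall  regs: r0:8960,r1:Mul1,r2:Add1,r3:56

STATUS = VALUE 8960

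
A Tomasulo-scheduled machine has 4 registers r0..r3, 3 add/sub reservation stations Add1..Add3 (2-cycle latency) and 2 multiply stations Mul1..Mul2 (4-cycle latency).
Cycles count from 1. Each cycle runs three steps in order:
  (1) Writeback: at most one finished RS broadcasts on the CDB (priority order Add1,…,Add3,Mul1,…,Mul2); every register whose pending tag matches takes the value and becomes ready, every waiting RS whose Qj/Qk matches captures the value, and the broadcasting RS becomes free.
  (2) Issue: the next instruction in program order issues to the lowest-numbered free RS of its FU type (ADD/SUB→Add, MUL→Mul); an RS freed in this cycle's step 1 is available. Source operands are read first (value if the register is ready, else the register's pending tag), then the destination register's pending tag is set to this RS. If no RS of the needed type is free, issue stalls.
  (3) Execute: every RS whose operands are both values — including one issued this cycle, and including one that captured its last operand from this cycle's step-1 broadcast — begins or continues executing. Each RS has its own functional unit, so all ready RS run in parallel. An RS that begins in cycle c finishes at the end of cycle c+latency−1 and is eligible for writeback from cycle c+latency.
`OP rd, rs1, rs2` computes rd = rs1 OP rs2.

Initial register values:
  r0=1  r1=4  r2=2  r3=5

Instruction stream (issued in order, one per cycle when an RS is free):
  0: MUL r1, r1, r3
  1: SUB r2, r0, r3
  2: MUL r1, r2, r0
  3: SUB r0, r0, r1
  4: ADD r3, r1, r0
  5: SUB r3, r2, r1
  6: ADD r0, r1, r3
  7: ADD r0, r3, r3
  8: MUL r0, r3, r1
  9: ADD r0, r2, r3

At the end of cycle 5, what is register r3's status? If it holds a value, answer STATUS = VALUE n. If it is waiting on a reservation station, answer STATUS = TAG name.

STATUS = TAG Add2

  c1: issue MUL r1<-Mul1  regs: r0:1,r1:Mul1,r2:2,r3:5
  c2: issue SUB r2<-Add1  regs: r0:1,r1:Mul1,r2:Add1,r3:5
  c3: issue MUL r1<-Mul2  regs: r0:1,r1:Mul2,r2:Add1,r3:5
  c4: CDB Add1=-4; issue SUB r0<-Add1  regs: r0:Add1,r1:Mul2,r2:-4,r3:5
  c5: CDB Mul1=20; issue ADD r3<-Add2  regs: r0:Add1,r1:Mul2,r2:-4,r3:Add2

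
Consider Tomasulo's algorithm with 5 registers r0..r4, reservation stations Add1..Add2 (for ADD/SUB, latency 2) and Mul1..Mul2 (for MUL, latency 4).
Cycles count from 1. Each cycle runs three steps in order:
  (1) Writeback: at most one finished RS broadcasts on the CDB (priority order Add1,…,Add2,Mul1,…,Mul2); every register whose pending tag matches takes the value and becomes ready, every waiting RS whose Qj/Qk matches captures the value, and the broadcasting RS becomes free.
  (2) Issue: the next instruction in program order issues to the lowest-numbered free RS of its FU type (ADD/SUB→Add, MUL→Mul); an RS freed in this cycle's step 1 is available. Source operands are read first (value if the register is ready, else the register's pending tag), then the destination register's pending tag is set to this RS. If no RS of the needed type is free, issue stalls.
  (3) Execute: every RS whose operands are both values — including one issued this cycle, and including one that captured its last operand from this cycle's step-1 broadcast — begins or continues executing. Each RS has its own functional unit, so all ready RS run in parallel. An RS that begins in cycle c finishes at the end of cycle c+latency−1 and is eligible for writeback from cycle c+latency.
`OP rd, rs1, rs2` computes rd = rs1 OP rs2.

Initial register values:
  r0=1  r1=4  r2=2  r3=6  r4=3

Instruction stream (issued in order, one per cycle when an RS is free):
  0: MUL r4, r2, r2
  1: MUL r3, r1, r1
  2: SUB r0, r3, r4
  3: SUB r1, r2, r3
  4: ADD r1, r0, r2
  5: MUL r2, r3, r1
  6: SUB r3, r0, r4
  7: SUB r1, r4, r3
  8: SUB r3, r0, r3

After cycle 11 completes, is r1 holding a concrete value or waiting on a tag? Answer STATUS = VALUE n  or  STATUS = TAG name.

cycle 1: issue MUL r4<-Mul1 // r0:1,r1:4,r2:2,r3:6,r4:Mul1
cycle 2: issue MUL r3<-Mul2 // r0:1,r1:4,r2:2,r3:Mul2,r4:Mul1
cycle 3: issue SUB r0<-Add1 // r0:Add1,r1:4,r2:2,r3:Mul2,r4:Mul1
cycle 4: issue SUB r1<-Add2 // r0:Add1,r1:Add2,r2:2,r3:Mul2,r4:Mul1
cycle 5: CDB Mul1=4; stall // r0:Add1,r1:Add2,r2:2,r3:Mul2,r4:4
cycle 6: CDB Mul2=16; stall // r0:Add1,r1:Add2,r2:2,r3:16,r4:4
cycle 7: stall // r0:Add1,r1:Add2,r2:2,r3:16,r4:4
cycle 8: CDB Add1=12; issue ADD r1<-Add1 // r0:12,r1:Add1,r2:2,r3:16,r4:4
cycle 9: CDB Add2=-14; issue MUL r2<-Mul1 // r0:12,r1:Add1,r2:Mul1,r3:16,r4:4
cycle 10: CDB Add1=14; issue SUB r3<-Add1 // r0:12,r1:14,r2:Mul1,r3:Add1,r4:4
cycle 11: issue SUB r1<-Add2 // r0:12,r1:Add2,r2:Mul1,r3:Add1,r4:4

STATUS = TAG Add2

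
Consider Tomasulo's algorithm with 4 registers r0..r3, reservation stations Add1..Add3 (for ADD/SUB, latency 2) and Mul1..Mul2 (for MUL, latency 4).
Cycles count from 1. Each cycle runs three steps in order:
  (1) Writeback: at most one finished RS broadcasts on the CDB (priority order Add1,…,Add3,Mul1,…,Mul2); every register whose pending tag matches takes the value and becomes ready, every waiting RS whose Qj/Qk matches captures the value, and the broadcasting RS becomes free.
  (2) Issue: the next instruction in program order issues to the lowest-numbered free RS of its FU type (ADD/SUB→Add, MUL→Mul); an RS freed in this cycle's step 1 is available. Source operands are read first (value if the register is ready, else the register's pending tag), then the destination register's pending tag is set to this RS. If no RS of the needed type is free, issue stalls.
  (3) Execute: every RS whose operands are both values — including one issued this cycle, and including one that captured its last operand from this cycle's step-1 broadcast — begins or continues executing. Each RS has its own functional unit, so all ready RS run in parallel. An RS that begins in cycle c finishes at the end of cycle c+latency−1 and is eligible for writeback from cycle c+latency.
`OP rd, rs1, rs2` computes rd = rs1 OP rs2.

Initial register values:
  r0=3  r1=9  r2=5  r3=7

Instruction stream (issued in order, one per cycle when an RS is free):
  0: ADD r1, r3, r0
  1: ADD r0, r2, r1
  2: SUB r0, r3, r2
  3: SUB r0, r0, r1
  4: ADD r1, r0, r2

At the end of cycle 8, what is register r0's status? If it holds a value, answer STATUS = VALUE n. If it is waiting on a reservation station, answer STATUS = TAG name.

c1: issue ADD r1<-Add1 | r0:3,r1:Add1,r2:5,r3:7
c2: issue ADD r0<-Add2 | r0:Add2,r1:Add1,r2:5,r3:7
c3: CDB Add1=10; issue SUB r0<-Add1 | r0:Add1,r1:10,r2:5,r3:7
c4: issue SUB r0<-Add3 | r0:Add3,r1:10,r2:5,r3:7
c5: CDB Add1=2; issue ADD r1<-Add1 | r0:Add3,r1:Add1,r2:5,r3:7
c6: CDB Add2=15 | r0:Add3,r1:Add1,r2:5,r3:7
c7: CDB Add3=-8 | r0:-8,r1:Add1,r2:5,r3:7
c8: - | r0:-8,r1:Add1,r2:5,r3:7

STATUS = VALUE -8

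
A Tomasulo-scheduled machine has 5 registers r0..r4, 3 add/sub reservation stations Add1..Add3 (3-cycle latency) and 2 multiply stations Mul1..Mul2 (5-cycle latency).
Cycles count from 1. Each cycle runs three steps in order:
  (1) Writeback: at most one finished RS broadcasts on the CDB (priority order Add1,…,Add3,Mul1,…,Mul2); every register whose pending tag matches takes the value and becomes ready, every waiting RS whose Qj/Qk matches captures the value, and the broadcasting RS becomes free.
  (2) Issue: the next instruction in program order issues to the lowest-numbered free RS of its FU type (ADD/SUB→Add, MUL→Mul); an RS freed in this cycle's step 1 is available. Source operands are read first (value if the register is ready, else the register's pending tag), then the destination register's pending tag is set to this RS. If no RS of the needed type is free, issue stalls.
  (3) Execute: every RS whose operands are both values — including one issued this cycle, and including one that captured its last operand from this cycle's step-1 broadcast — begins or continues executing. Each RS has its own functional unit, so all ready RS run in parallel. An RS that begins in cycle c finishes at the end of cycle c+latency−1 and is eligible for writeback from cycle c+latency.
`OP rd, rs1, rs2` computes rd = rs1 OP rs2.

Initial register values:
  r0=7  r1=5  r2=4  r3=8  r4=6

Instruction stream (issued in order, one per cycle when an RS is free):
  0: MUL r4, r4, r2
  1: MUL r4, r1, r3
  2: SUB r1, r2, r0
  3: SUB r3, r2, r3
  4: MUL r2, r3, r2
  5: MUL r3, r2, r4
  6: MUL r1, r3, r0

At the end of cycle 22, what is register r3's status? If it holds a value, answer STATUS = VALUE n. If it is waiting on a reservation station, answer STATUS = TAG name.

c1: issue MUL r4<-Mul1 | r0:7,r1:5,r2:4,r3:8,r4:Mul1
c2: issue MUL r4<-Mul2 | r0:7,r1:5,r2:4,r3:8,r4:Mul2
c3: issue SUB r1<-Add1 | r0:7,r1:Add1,r2:4,r3:8,r4:Mul2
c4: issue SUB r3<-Add2 | r0:7,r1:Add1,r2:4,r3:Add2,r4:Mul2
c5: stall | r0:7,r1:Add1,r2:4,r3:Add2,r4:Mul2
c6: CDB Add1=-3; stall | r0:7,r1:-3,r2:4,r3:Add2,r4:Mul2
c7: CDB Add2=-4; stall | r0:7,r1:-3,r2:4,r3:-4,r4:Mul2
c8: CDB Mul1=24; issue MUL r2<-Mul1 | r0:7,r1:-3,r2:Mul1,r3:-4,r4:Mul2
c9: CDB Mul2=40; issue MUL r3<-Mul2 | r0:7,r1:-3,r2:Mul1,r3:Mul2,r4:40
c10: stall | r0:7,r1:-3,r2:Mul1,r3:Mul2,r4:40
c11: stall | r0:7,r1:-3,r2:Mul1,r3:Mul2,r4:40
c12: stall | r0:7,r1:-3,r2:Mul1,r3:Mul2,r4:40
c13: CDB Mul1=-16; issue MUL r1<-Mul1 | r0:7,r1:Mul1,r2:-16,r3:Mul2,r4:40
c14: - | r0:7,r1:Mul1,r2:-16,r3:Mul2,r4:40
c15: - | r0:7,r1:Mul1,r2:-16,r3:Mul2,r4:40
c16: - | r0:7,r1:Mul1,r2:-16,r3:Mul2,r4:40
c17: - | r0:7,r1:Mul1,r2:-16,r3:Mul2,r4:40
c18: CDB Mul2=-640 | r0:7,r1:Mul1,r2:-16,r3:-640,r4:40
c19: - | r0:7,r1:Mul1,r2:-16,r3:-640,r4:40
c20: - | r0:7,r1:Mul1,r2:-16,r3:-640,r4:40
c21: - | r0:7,r1:Mul1,r2:-16,r3:-640,r4:40
c22: - | r0:7,r1:Mul1,r2:-16,r3:-640,r4:40

STATUS = VALUE -640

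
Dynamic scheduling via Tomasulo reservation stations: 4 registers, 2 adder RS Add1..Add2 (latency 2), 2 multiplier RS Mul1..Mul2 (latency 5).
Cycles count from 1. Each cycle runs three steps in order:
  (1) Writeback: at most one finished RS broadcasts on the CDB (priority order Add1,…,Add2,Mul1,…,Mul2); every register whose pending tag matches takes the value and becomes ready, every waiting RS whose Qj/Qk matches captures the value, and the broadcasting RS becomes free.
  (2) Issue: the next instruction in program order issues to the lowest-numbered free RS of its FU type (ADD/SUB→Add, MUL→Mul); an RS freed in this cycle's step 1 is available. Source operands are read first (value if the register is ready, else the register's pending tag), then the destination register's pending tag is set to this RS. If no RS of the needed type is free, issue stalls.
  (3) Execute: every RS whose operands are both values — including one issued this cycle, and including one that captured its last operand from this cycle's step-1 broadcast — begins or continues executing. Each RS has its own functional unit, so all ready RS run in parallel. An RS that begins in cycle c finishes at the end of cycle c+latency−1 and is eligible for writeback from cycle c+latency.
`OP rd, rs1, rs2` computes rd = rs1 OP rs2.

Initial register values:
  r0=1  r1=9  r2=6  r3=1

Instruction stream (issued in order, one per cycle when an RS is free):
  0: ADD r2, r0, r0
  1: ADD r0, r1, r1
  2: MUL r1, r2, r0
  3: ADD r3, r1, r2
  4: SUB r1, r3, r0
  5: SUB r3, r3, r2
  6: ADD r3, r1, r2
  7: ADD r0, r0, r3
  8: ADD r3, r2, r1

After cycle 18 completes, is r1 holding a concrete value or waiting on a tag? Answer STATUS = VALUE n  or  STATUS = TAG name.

STATUS = VALUE 20

c1: issue ADD r2<-Add1 | r0:1,r1:9,r2:Add1,r3:1
c2: issue ADD r0<-Add2 | r0:Add2,r1:9,r2:Add1,r3:1
c3: CDB Add1=2; issue MUL r1<-Mul1 | r0:Add2,r1:Mul1,r2:2,r3:1
c4: CDB Add2=18; issue ADD r3<-Add1 | r0:18,r1:Mul1,r2:2,r3:Add1
c5: issue SUB r1<-Add2 | r0:18,r1:Add2,r2:2,r3:Add1
c6: stall | r0:18,r1:Add2,r2:2,r3:Add1
c7: stall | r0:18,r1:Add2,r2:2,r3:Add1
c8: stall | r0:18,r1:Add2,r2:2,r3:Add1
c9: CDB Mul1=36; stall | r0:18,r1:Add2,r2:2,r3:Add1
c10: stall | r0:18,r1:Add2,r2:2,r3:Add1
c11: CDB Add1=38; issue SUB r3<-Add1 | r0:18,r1:Add2,r2:2,r3:Add1
c12: stall | r0:18,r1:Add2,r2:2,r3:Add1
c13: CDB Add1=36; issue ADD r3<-Add1 | r0:18,r1:Add2,r2:2,r3:Add1
c14: CDB Add2=20; issue ADD r0<-Add2 | r0:Add2,r1:20,r2:2,r3:Add1
c15: stall | r0:Add2,r1:20,r2:2,r3:Add1
c16: CDB Add1=22; issue ADD r3<-Add1 | r0:Add2,r1:20,r2:2,r3:Add1
c17: - | r0:Add2,r1:20,r2:2,r3:Add1
c18: CDB Add1=22 | r0:Add2,r1:20,r2:2,r3:22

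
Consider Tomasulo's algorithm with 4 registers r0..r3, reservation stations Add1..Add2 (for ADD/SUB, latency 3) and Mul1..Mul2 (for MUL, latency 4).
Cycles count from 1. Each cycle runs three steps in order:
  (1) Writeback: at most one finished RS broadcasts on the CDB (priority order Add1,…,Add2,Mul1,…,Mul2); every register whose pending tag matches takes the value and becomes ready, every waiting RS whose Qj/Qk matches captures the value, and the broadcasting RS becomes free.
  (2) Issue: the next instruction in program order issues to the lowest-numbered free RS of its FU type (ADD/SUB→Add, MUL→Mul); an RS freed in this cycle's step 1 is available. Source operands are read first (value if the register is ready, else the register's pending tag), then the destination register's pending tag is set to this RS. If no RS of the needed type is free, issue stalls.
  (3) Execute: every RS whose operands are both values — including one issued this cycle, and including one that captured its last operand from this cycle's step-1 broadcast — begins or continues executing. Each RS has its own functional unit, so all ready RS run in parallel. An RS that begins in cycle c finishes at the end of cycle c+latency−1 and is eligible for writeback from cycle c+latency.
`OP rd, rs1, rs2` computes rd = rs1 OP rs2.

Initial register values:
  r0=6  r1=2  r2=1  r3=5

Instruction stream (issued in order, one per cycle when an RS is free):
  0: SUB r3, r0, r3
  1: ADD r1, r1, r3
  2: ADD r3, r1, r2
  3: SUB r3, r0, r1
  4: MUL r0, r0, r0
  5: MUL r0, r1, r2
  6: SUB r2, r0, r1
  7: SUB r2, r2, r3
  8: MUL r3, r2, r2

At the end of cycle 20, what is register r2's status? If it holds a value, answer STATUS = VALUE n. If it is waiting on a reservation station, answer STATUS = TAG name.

  c1: issue SUB r3<-Add1  regs: r0:6,r1:2,r2:1,r3:Add1
  c2: issue ADD r1<-Add2  regs: r0:6,r1:Add2,r2:1,r3:Add1
  c3: stall  regs: r0:6,r1:Add2,r2:1,r3:Add1
  c4: CDB Add1=1; issue ADD r3<-Add1  regs: r0:6,r1:Add2,r2:1,r3:Add1
  c5: stall  regs: r0:6,r1:Add2,r2:1,r3:Add1
  c6: stall  regs: r0:6,r1:Add2,r2:1,r3:Add1
  c7: CDB Add2=3; issue SUB r3<-Add2  regs: r0:6,r1:3,r2:1,r3:Add2
  c8: issue MUL r0<-Mul1  regs: r0:Mul1,r1:3,r2:1,r3:Add2
  c9: issue MUL r0<-Mul2  regs: r0:Mul2,r1:3,r2:1,r3:Add2
  c10: CDB Add1=4; issue SUB r2<-Add1  regs: r0:Mul2,r1:3,r2:Add1,r3:Add2
  c11: CDB Add2=3; issue SUB r2<-Add2  regs: r0:Mul2,r1:3,r2:Add2,r3:3
  c12: CDB Mul1=36; issue MUL r3<-Mul1  regs: r0:Mul2,r1:3,r2:Add2,r3:Mul1
  c13: CDB Mul2=3  regs: r0:3,r1:3,r2:Add2,r3:Mul1
  c14: -  regs: r0:3,r1:3,r2:Add2,r3:Mul1
  c15: -  regs: r0:3,r1:3,r2:Add2,r3:Mul1
  c16: CDB Add1=0  regs: r0:3,r1:3,r2:Add2,r3:Mul1
  c17: -  regs: r0:3,r1:3,r2:Add2,r3:Mul1
  c18: -  regs: r0:3,r1:3,r2:Add2,r3:Mul1
  c19: CDB Add2=-3  regs: r0:3,r1:3,r2:-3,r3:Mul1
  c20: -  regs: r0:3,r1:3,r2:-3,r3:Mul1

STATUS = VALUE -3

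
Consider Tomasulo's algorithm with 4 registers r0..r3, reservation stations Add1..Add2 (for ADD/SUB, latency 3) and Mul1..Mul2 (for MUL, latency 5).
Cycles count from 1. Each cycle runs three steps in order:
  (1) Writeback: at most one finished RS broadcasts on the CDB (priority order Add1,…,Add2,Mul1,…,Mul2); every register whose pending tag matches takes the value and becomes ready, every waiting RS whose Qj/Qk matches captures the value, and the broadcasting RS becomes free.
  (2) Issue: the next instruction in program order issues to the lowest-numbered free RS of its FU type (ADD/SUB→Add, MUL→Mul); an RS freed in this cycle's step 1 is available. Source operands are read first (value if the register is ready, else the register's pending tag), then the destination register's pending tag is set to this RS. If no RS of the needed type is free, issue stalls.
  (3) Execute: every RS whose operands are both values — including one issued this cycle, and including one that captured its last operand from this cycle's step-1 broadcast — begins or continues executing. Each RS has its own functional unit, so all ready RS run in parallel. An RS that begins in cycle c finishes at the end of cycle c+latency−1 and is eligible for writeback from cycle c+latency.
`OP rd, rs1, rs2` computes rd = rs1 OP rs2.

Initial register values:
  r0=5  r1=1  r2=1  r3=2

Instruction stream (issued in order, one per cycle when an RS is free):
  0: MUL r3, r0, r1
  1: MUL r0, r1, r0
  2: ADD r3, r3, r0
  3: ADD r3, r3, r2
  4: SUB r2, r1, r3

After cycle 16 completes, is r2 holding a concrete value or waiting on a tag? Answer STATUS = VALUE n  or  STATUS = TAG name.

STATUS = VALUE -10

cycle 1: issue MUL r3<-Mul1 // r0:5,r1:1,r2:1,r3:Mul1
cycle 2: issue MUL r0<-Mul2 // r0:Mul2,r1:1,r2:1,r3:Mul1
cycle 3: issue ADD r3<-Add1 // r0:Mul2,r1:1,r2:1,r3:Add1
cycle 4: issue ADD r3<-Add2 // r0:Mul2,r1:1,r2:1,r3:Add2
cycle 5: stall // r0:Mul2,r1:1,r2:1,r3:Add2
cycle 6: CDB Mul1=5; stall // r0:Mul2,r1:1,r2:1,r3:Add2
cycle 7: CDB Mul2=5; stall // r0:5,r1:1,r2:1,r3:Add2
cycle 8: stall // r0:5,r1:1,r2:1,r3:Add2
cycle 9: stall // r0:5,r1:1,r2:1,r3:Add2
cycle 10: CDB Add1=10; issue SUB r2<-Add1 // r0:5,r1:1,r2:Add1,r3:Add2
cycle 11: - // r0:5,r1:1,r2:Add1,r3:Add2
cycle 12: - // r0:5,r1:1,r2:Add1,r3:Add2
cycle 13: CDB Add2=11 // r0:5,r1:1,r2:Add1,r3:11
cycle 14: - // r0:5,r1:1,r2:Add1,r3:11
cycle 15: - // r0:5,r1:1,r2:Add1,r3:11
cycle 16: CDB Add1=-10 // r0:5,r1:1,r2:-10,r3:11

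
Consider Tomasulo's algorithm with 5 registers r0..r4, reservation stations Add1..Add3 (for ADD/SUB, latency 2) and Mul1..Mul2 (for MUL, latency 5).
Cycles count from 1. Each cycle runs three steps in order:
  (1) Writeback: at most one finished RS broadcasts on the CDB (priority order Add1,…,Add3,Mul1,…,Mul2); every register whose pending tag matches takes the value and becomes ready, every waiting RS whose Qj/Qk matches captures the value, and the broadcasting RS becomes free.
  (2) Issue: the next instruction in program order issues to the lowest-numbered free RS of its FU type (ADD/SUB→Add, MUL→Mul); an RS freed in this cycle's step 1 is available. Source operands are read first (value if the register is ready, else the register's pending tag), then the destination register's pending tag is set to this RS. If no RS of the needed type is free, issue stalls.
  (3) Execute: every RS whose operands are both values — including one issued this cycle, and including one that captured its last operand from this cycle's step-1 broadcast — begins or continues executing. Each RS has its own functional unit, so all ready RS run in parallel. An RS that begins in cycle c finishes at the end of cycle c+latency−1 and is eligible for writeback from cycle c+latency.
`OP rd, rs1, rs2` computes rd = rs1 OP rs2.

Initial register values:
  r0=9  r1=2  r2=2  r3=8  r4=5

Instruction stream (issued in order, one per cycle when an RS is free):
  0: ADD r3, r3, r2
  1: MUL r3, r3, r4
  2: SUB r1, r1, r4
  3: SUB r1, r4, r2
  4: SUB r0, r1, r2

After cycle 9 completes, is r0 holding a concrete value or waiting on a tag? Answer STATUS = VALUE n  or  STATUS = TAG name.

STATUS = VALUE 1

c1: issue ADD r3<-Add1 | r0:9,r1:2,r2:2,r3:Add1,r4:5
c2: issue MUL r3<-Mul1 | r0:9,r1:2,r2:2,r3:Mul1,r4:5
c3: CDB Add1=10; issue SUB r1<-Add1 | r0:9,r1:Add1,r2:2,r3:Mul1,r4:5
c4: issue SUB r1<-Add2 | r0:9,r1:Add2,r2:2,r3:Mul1,r4:5
c5: CDB Add1=-3; issue SUB r0<-Add1 | r0:Add1,r1:Add2,r2:2,r3:Mul1,r4:5
c6: CDB Add2=3 | r0:Add1,r1:3,r2:2,r3:Mul1,r4:5
c7: - | r0:Add1,r1:3,r2:2,r3:Mul1,r4:5
c8: CDB Add1=1 | r0:1,r1:3,r2:2,r3:Mul1,r4:5
c9: CDB Mul1=50 | r0:1,r1:3,r2:2,r3:50,r4:5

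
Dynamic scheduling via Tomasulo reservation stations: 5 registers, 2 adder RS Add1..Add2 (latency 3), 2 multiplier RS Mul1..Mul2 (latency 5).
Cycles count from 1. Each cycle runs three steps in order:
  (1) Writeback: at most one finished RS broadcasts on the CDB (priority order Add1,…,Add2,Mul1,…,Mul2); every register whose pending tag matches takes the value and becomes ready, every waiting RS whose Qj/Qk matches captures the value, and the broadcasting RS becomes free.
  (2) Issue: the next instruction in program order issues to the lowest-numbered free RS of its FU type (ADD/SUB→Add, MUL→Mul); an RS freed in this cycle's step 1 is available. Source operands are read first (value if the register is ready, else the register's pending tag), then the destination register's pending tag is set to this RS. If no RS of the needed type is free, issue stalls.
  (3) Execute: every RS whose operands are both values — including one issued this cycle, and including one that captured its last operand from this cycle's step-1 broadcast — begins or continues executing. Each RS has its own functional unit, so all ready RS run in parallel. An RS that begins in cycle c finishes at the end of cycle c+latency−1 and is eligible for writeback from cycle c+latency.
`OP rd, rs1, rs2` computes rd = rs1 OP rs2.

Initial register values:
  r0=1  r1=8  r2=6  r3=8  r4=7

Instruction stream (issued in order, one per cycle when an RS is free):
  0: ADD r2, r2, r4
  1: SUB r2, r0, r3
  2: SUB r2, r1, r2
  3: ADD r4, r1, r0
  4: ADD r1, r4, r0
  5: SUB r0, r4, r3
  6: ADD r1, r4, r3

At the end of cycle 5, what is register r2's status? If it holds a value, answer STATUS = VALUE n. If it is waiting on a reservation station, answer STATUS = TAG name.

STATUS = TAG Add1

cycle 1: issue ADD r2<-Add1 // r0:1,r1:8,r2:Add1,r3:8,r4:7
cycle 2: issue SUB r2<-Add2 // r0:1,r1:8,r2:Add2,r3:8,r4:7
cycle 3: stall // r0:1,r1:8,r2:Add2,r3:8,r4:7
cycle 4: CDB Add1=13; issue SUB r2<-Add1 // r0:1,r1:8,r2:Add1,r3:8,r4:7
cycle 5: CDB Add2=-7; issue ADD r4<-Add2 // r0:1,r1:8,r2:Add1,r3:8,r4:Add2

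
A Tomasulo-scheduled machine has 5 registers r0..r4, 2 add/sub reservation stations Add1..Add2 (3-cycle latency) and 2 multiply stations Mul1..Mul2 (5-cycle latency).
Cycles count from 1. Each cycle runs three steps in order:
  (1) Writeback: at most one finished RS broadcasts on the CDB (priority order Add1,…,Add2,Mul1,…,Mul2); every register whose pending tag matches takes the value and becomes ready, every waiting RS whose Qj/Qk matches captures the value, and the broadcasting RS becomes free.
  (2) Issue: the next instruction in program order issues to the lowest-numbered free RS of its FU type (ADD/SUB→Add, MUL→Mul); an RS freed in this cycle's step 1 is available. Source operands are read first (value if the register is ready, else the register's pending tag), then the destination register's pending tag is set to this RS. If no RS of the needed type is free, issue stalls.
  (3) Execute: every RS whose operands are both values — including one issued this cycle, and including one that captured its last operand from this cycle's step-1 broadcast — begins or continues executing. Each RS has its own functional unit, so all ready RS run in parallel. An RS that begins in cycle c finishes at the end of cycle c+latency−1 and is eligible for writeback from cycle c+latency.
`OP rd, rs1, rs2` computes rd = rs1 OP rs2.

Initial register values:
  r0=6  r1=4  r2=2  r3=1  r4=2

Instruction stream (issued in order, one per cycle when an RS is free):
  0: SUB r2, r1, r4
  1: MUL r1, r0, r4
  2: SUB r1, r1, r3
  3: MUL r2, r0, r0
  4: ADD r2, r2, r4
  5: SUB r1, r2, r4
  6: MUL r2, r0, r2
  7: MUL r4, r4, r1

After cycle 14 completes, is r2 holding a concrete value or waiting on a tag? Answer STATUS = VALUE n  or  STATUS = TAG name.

STATUS = TAG Mul1

cycle 1: issue SUB r2<-Add1 // r0:6,r1:4,r2:Add1,r3:1,r4:2
cycle 2: issue MUL r1<-Mul1 // r0:6,r1:Mul1,r2:Add1,r3:1,r4:2
cycle 3: issue SUB r1<-Add2 // r0:6,r1:Add2,r2:Add1,r3:1,r4:2
cycle 4: CDB Add1=2; issue MUL r2<-Mul2 // r0:6,r1:Add2,r2:Mul2,r3:1,r4:2
cycle 5: issue ADD r2<-Add1 // r0:6,r1:Add2,r2:Add1,r3:1,r4:2
cycle 6: stall // r0:6,r1:Add2,r2:Add1,r3:1,r4:2
cycle 7: CDB Mul1=12; stall // r0:6,r1:Add2,r2:Add1,r3:1,r4:2
cycle 8: stall // r0:6,r1:Add2,r2:Add1,r3:1,r4:2
cycle 9: CDB Mul2=36; stall // r0:6,r1:Add2,r2:Add1,r3:1,r4:2
cycle 10: CDB Add2=11; issue SUB r1<-Add2 // r0:6,r1:Add2,r2:Add1,r3:1,r4:2
cycle 11: issue MUL r2<-Mul1 // r0:6,r1:Add2,r2:Mul1,r3:1,r4:2
cycle 12: CDB Add1=38; issue MUL r4<-Mul2 // r0:6,r1:Add2,r2:Mul1,r3:1,r4:Mul2
cycle 13: - // r0:6,r1:Add2,r2:Mul1,r3:1,r4:Mul2
cycle 14: - // r0:6,r1:Add2,r2:Mul1,r3:1,r4:Mul2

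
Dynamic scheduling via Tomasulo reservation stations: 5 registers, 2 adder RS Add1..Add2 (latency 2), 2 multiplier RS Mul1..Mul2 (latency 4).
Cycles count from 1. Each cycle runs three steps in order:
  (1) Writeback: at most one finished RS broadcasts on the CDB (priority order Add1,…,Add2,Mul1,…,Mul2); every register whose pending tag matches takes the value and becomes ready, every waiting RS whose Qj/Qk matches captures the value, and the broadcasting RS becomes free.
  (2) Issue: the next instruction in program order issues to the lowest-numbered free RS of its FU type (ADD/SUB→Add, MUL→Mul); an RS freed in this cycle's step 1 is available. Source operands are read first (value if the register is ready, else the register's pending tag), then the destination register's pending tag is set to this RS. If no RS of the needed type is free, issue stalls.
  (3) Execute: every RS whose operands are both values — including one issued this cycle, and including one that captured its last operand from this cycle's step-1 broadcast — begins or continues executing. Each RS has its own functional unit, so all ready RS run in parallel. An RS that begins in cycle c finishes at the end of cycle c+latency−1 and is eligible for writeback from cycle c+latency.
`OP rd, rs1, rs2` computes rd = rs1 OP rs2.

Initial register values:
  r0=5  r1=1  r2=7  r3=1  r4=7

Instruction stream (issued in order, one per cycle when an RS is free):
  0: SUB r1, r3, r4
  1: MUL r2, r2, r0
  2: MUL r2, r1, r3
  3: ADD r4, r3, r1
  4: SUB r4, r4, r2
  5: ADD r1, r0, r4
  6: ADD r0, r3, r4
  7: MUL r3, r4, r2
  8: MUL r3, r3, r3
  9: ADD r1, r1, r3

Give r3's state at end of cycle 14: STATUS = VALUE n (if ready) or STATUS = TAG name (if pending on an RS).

STATUS = TAG Mul2

  c1: issue SUB r1<-Add1  regs: r0:5,r1:Add1,r2:7,r3:1,r4:7
  c2: issue MUL r2<-Mul1  regs: r0:5,r1:Add1,r2:Mul1,r3:1,r4:7
  c3: CDB Add1=-6; issue MUL r2<-Mul2  regs: r0:5,r1:-6,r2:Mul2,r3:1,r4:7
  c4: issue ADD r4<-Add1  regs: r0:5,r1:-6,r2:Mul2,r3:1,r4:Add1
  c5: issue SUB r4<-Add2  regs: r0:5,r1:-6,r2:Mul2,r3:1,r4:Add2
  c6: CDB Add1=-5; issue ADD r1<-Add1  regs: r0:5,r1:Add1,r2:Mul2,r3:1,r4:Add2
  c7: CDB Mul1=35; stall  regs: r0:5,r1:Add1,r2:Mul2,r3:1,r4:Add2
  c8: CDB Mul2=-6; stall  regs: r0:5,r1:Add1,r2:-6,r3:1,r4:Add2
  c9: stall  regs: r0:5,r1:Add1,r2:-6,r3:1,r4:Add2
  c10: CDB Add2=1; issue ADD r0<-Add2  regs: r0:Add2,r1:Add1,r2:-6,r3:1,r4:1
  c11: issue MUL r3<-Mul1  regs: r0:Add2,r1:Add1,r2:-6,r3:Mul1,r4:1
  c12: CDB Add1=6; issue MUL r3<-Mul2  regs: r0:Add2,r1:6,r2:-6,r3:Mul2,r4:1
  c13: CDB Add2=2; issue ADD r1<-Add1  regs: r0:2,r1:Add1,r2:-6,r3:Mul2,r4:1
  c14: -  regs: r0:2,r1:Add1,r2:-6,r3:Mul2,r4:1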